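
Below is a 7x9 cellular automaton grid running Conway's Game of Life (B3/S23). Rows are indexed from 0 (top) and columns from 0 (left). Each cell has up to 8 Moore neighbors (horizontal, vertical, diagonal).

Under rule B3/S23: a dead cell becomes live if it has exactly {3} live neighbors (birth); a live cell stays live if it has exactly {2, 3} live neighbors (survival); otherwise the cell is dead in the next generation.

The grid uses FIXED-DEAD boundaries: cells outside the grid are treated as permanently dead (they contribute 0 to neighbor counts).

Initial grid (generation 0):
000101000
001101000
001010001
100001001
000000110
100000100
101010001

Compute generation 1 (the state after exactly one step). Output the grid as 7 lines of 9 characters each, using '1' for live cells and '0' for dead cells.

Simulating step by step:
Generation 0 (given above): 19 live cells
Generation 1: 18 live cells
(generation 1 grid is the final answer)

Answer: 001100000
001001000
011011000
000001101
000001110
010001100
010000000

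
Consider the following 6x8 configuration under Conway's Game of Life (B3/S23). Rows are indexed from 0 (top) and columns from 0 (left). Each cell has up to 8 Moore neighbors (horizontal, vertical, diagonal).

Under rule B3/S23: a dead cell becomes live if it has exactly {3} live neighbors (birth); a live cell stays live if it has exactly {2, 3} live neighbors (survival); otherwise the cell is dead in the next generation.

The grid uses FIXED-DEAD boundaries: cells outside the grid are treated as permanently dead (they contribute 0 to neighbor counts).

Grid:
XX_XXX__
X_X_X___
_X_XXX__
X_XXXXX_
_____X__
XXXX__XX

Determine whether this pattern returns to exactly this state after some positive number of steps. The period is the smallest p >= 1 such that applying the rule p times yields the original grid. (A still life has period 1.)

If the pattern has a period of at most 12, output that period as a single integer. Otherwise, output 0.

Simulating and comparing each generation to the original:
Gen 0 (original, given above): 25 live cells
Gen 1: 17 live cells, differs from original
Gen 2: 19 live cells, differs from original
Gen 3: 17 live cells, differs from original
Gen 4: 15 live cells, differs from original
Gen 5: 14 live cells, differs from original
Gen 6: 23 live cells, differs from original
Gen 7: 11 live cells, differs from original
Gen 8: 9 live cells, differs from original
Gen 9: 11 live cells, differs from original
Gen 10: 11 live cells, differs from original
Gen 11: 11 live cells, differs from original
Gen 12: 11 live cells, differs from original
No period found within 12 steps.

Answer: 0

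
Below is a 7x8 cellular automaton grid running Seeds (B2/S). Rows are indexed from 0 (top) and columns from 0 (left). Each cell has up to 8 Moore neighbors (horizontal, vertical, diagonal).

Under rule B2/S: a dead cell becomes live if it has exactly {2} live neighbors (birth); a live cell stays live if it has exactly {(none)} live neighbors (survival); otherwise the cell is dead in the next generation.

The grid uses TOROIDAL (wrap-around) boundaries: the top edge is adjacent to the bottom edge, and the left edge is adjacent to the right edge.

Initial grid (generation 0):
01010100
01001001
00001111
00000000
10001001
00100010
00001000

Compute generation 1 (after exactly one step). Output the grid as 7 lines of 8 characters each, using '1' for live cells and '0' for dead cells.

Answer: 00000010
00000000
00010000
00010000
01010110
11001000
01000010

Derivation:
Simulating step by step:
Generation 0 (given above): 16 live cells
Generation 1: 12 live cells
(generation 1 grid is the final answer)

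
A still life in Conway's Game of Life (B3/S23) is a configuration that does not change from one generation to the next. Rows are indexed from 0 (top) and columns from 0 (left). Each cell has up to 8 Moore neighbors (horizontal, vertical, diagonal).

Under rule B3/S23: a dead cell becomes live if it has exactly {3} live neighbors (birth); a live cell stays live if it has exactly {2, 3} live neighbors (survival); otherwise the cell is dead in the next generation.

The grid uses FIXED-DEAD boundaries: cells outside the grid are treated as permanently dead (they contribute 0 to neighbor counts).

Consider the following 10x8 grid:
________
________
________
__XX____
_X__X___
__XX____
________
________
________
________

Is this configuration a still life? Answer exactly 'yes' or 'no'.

Answer: yes

Derivation:
Compute generation 1 and compare to generation 0 (given above):
Generation 1:
________
________
________
__XX____
_X__X___
__XX____
________
________
________
________
The grids are IDENTICAL -> still life.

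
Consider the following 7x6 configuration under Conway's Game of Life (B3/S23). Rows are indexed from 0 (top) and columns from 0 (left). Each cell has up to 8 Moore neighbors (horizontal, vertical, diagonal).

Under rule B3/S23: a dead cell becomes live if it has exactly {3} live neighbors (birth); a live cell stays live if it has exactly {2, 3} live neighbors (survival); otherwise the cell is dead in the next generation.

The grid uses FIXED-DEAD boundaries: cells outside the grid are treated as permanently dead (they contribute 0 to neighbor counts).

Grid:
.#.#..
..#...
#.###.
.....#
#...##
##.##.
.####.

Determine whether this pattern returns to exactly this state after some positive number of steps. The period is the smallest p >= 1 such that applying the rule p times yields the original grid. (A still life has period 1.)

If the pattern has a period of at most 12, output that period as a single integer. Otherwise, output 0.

Simulating and comparing each generation to the original:
Gen 0 (original, given above): 19 live cells
Gen 1: 16 live cells, differs from original
Gen 2: 16 live cells, differs from original
Gen 3: 15 live cells, differs from original
Gen 4: 18 live cells, differs from original
Gen 5: 13 live cells, differs from original
Gen 6: 14 live cells, differs from original
Gen 7: 13 live cells, differs from original
Gen 8: 8 live cells, differs from original
Gen 9: 7 live cells, differs from original
Gen 10: 7 live cells, differs from original
Gen 11: 6 live cells, differs from original
Gen 12: 8 live cells, differs from original
No period found within 12 steps.

Answer: 0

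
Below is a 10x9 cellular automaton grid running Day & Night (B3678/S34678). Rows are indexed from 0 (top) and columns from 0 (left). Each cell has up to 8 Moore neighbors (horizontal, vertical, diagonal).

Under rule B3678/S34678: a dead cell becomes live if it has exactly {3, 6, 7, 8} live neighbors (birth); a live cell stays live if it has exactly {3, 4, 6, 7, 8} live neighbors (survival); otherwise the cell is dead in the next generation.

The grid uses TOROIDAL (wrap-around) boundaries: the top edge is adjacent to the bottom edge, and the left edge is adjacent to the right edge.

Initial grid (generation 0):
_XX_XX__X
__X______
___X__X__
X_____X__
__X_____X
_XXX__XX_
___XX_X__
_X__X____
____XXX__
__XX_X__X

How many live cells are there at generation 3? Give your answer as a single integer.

Simulating step by step:
Generation 0 (given above): 29 live cells
Generation 1: 34 live cells
XXX_X____
_XX_XX___
_________
_______X_
X_XX__X__
__XXXX_X_
_X_XX__X_
____XXX__
__X_XX___
XXXXX__X_
Generation 2: 30 live cells
XXXXX___X
XXX______
_________
_________
_XXX_XXXX
___X_X__X
____XX___
__X___X__
__XX_____
XX_XX___X
Generation 3: 34 live cells
XXX_X___X
X_X_____X
_X_______
__X___XX_
X_X___XX_
X__XXX___
___XXXX__
____XX___
X_XXX____
__XXX___X
Population at generation 3: 34

Answer: 34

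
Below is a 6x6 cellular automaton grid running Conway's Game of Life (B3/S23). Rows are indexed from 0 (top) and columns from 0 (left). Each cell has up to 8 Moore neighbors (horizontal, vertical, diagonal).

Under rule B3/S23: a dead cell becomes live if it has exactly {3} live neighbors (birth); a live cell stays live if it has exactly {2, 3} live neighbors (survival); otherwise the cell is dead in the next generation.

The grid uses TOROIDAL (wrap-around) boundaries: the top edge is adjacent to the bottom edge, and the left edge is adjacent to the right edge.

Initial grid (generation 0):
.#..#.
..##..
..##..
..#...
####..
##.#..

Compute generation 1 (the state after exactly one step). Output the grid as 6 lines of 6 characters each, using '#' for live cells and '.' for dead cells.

Answer: ##..#.
.#..#.
.#....
......
#..#..
...###

Derivation:
Simulating step by step:
Generation 0 (given above): 14 live cells
Generation 1: 11 live cells
(generation 1 grid is the final answer)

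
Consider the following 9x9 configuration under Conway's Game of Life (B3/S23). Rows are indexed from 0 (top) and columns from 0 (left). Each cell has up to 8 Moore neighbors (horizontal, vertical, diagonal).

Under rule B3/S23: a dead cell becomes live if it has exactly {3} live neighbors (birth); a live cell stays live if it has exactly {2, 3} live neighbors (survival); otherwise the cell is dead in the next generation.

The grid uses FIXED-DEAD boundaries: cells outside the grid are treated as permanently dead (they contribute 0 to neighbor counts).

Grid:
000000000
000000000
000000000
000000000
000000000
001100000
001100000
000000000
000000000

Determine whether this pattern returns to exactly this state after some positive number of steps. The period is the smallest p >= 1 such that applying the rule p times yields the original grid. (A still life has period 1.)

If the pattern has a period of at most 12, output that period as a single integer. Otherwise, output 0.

Simulating and comparing each generation to the original:
Gen 0 (original, given above): 4 live cells
Gen 1: 4 live cells, MATCHES original -> period = 1

Answer: 1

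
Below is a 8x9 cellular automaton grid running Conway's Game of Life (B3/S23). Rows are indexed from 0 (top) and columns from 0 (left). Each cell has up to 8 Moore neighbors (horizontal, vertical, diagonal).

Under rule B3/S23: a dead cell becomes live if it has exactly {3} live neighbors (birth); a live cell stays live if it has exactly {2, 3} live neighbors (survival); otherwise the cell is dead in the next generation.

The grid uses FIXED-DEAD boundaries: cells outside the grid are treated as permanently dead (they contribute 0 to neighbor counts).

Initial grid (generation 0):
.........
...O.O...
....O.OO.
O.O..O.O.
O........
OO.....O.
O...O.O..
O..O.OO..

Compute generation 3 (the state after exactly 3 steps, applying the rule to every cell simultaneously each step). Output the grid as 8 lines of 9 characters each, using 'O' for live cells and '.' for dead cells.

Simulating step by step:
Generation 0 (given above): 20 live cells
Generation 1: 20 live cells
.........
....OOO..
...OO..O.
.O...O.O.
O.....O..
OO.......
O...O.OO.
....OOO..
Generation 2: 25 live cells
.....O...
...OOOO..
...O...O.
....OO.O.
O.....O..
OO...OOO.
OO..O.OO.
....O.OO.
Generation 3: 19 live cells
(generation 3 grid is the final answer)

Answer: .....OO..
...O.OO..
...O...O.
....OO.O.
OO..O....
.........
OO..O...O
......OO.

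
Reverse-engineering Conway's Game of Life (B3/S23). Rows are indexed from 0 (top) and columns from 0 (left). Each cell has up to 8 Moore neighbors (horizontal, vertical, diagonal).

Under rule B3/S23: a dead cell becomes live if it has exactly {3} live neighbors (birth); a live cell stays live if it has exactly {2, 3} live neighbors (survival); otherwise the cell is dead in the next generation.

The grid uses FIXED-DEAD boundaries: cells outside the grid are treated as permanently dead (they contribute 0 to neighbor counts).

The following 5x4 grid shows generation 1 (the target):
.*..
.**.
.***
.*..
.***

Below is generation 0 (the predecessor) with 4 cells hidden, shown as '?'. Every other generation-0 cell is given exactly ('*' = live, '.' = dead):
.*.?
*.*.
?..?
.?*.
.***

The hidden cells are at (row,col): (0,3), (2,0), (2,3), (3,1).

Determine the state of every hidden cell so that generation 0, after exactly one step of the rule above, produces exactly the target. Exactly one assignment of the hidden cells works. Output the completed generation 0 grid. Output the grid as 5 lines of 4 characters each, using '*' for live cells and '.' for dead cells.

Answer: .*..
*.*.
...*
..*.
.***

Derivation:
Hidden generation-0 cells (in order): (0,3), (2,0), (2,3), (3,1).
A hidden cell only influences target cells in its own 3x3 neighborhood. Try each of the 2^4 = 16 assignments, step the completed generation 0 forward once under B3/S23, and compare with the target:
  (0,3)=. (2,0)=. (2,3)=. (3,1)=. -> step gives (1,2)='.' but target has '*' -> reject
  (0,3)=. (2,0)=. (2,3)=. (3,1)=* -> step gives (1,2)='.' but target has '*' -> reject
  (0,3)=. (2,0)=. (2,3)=* (3,1)=. -> step reproduces the target at every cell -> ACCEPT
  (0,3)=. (2,0)=. (2,3)=* (3,1)=* -> step gives (2,1)='.' but target has '*' -> reject
  (0,3)=. (2,0)=* (2,3)=. (3,1)=. -> step gives (1,0)='*' but target has '.' -> reject
  (0,3)=. (2,0)=* (2,3)=. (3,1)=* -> step gives (1,0)='*' but target has '.' -> reject
  (0,3)=. (2,0)=* (2,3)=* (3,1)=. -> step gives (1,0)='*' but target has '.' -> reject
  (0,3)=. (2,0)=* (2,3)=* (3,1)=* -> step gives (1,0)='*' but target has '.' -> reject
  (0,3)=* (2,0)=. (2,3)=. (3,1)=. -> step gives (0,2)='*' but target has '.' -> reject
  (0,3)=* (2,0)=. (2,3)=. (3,1)=* -> step gives (0,2)='*' but target has '.' -> reject
  (0,3)=* (2,0)=. (2,3)=* (3,1)=. -> step gives (0,2)='*' but target has '.' -> reject
  (0,3)=* (2,0)=. (2,3)=* (3,1)=* -> step gives (0,2)='*' but target has '.' -> reject
  (0,3)=* (2,0)=* (2,3)=. (3,1)=. -> step gives (0,2)='*' but target has '.' -> reject
  (0,3)=* (2,0)=* (2,3)=. (3,1)=* -> step gives (0,2)='*' but target has '.' -> reject
  (0,3)=* (2,0)=* (2,3)=* (3,1)=. -> step gives (0,2)='*' but target has '.' -> reject
  (0,3)=* (2,0)=* (2,3)=* (3,1)=* -> step gives (0,2)='*' but target has '.' -> reject
Unique solution: (0,3)=dead, (2,0)=dead, (2,3)=live, (3,1)=dead.
Check: live-neighbor counts of every cell in the completed generation 0:
2221
1322
1332
1344
1232
Applying B3/S23 to generation 0 with these counts gives:
.*..
.**.
.***
.*..
.***
which matches the target exactly.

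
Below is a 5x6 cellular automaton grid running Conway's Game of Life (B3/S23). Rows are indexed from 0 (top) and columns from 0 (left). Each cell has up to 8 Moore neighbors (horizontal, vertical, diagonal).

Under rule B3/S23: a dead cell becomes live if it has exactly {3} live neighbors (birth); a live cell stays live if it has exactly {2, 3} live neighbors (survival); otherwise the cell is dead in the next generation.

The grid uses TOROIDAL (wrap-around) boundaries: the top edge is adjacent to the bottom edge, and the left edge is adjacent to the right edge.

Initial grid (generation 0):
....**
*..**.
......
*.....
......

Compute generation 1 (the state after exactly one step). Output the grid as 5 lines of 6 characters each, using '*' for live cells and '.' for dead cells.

Simulating step by step:
Generation 0 (given above): 6 live cells
Generation 1: 7 live cells
(generation 1 grid is the final answer)

Answer: ...***
...**.
.....*
......
.....*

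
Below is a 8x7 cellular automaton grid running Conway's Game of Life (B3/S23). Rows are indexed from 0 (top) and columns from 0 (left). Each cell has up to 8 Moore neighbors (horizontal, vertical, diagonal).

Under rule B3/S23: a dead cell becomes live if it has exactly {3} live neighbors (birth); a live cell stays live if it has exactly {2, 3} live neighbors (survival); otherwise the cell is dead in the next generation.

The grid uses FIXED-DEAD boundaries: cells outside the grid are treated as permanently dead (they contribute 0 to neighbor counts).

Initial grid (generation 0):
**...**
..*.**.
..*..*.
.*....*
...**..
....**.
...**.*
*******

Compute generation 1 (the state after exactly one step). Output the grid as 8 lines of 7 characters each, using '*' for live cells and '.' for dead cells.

Answer: .*..***
..***..
.******
..****.
...**..
.......
.*....*
.**...*

Derivation:
Simulating step by step:
Generation 0 (given above): 25 live cells
Generation 1: 24 live cells
(generation 1 grid is the final answer)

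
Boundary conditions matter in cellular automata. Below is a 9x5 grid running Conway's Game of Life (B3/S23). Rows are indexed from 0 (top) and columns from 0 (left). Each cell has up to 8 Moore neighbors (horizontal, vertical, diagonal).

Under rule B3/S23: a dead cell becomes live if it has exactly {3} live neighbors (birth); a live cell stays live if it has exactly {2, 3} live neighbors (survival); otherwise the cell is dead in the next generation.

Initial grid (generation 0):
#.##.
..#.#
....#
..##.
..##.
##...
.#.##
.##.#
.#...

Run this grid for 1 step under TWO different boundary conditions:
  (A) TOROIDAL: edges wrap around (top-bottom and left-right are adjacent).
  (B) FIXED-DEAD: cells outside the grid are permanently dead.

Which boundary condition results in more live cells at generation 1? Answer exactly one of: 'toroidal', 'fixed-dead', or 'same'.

Answer: same

Derivation:
Under TOROIDAL boundary, generation 1:
#.###
###.#
..#.#
..#.#
...##
##...
...##
.#..#
....#
Population = 21

Under FIXED-DEAD boundary, generation 1:
.###.
.##.#
..#.#
..#.#
...#.
##..#
...##
##..#
.##..
Population = 21

Comparison: toroidal=21, fixed-dead=21 -> same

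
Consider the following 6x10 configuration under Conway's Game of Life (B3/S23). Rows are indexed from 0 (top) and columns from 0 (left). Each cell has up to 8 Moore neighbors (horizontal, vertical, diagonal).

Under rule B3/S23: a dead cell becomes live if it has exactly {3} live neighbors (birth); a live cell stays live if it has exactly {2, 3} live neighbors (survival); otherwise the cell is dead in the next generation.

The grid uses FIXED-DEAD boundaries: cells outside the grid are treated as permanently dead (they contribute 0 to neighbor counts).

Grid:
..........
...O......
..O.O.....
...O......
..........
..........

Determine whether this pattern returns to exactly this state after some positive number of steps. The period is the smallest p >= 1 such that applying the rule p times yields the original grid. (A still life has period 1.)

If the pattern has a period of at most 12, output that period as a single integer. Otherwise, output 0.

Simulating and comparing each generation to the original:
Gen 0 (original, given above): 4 live cells
Gen 1: 4 live cells, MATCHES original -> period = 1

Answer: 1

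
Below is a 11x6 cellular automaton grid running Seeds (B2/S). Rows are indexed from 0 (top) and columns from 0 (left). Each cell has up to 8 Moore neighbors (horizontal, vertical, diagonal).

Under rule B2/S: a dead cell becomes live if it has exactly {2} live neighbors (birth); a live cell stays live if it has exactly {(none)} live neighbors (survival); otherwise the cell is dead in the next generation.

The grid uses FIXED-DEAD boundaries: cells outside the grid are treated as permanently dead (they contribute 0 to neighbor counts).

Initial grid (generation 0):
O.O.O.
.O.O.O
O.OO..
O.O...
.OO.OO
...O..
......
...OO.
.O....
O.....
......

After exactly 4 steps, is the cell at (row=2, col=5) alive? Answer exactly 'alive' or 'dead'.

Simulating step by step:
Generation 0 (given above): 20 live cells
Generation 1: 12 live cells
.....O
......
......
.....O
O.....
.O...O
..O...
..O...
O.OOO.
.O....
......
Generation 2: 9 live cells
......
......
......
......
.O..OO
O.O...
...O..
....O.
......
O...O.
......
Generation 3: 13 live cells
......
......
......
....OO
O.OO..
.....O
.OO.O.
...O..
...OOO
......
......
Generation 4: 11 live cells
......
......
....OO
.OO...
.O....
O.....
.....O
.O....
..O...
...O.O
......

Cell (2,5) at generation 4: 1 -> alive

Answer: alive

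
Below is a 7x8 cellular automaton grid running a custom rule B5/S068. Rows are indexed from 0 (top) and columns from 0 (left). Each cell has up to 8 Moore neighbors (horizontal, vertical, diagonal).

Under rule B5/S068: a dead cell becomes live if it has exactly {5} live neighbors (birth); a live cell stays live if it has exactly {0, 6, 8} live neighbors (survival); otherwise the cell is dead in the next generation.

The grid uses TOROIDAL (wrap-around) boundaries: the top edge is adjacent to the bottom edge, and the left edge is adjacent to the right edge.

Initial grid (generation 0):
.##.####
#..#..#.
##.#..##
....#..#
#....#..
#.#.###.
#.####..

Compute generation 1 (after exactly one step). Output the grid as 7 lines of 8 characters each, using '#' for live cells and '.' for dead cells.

Answer: ........
.##..#..
........
#.......
........
.#.#....
...##..#

Derivation:
Simulating step by step:
Generation 0 (given above): 28 live cells
Generation 1: 9 live cells
(generation 1 grid is the final answer)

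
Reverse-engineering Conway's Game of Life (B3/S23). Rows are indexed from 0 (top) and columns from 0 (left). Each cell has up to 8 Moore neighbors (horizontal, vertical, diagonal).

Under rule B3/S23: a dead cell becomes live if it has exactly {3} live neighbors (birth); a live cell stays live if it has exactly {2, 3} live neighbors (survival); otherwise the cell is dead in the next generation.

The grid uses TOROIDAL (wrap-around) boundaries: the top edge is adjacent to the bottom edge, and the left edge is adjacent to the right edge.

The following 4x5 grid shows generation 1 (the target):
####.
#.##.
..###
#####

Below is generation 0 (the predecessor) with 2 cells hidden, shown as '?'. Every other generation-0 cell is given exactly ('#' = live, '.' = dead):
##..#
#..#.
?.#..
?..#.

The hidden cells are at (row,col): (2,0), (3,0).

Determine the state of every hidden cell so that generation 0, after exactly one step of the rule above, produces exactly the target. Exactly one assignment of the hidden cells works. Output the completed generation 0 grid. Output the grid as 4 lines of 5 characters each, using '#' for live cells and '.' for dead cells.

Hidden generation-0 cells (in order): (2,0), (3,0).
A hidden cell only influences target cells in its own 3x3 neighborhood. Try each of the 2^2 = 4 assignments, step the completed generation 0 forward once under B3/S23, and compare with the target:
  (2,0)=. (3,0)=. -> step reproduces the target at every cell -> ACCEPT
  (2,0)=. (3,0)=# -> step gives (0,0)='.' but target has '#' -> reject
  (2,0)=# (3,0)=. -> step gives (1,0)='.' but target has '#' -> reject
  (2,0)=# (3,0)=# -> step gives (0,0)='.' but target has '#' -> reject
Unique solution: (2,0)=dead, (3,0)=dead.
Check: live-neighbor counts of every cell in the completed generation 0:
32334
34324
12233
33323
Applying B3/S23 to generation 0 with these counts gives:
####.
#.##.
..###
#####
which matches the target exactly.

Answer: ##..#
#..#.
..#..
...#.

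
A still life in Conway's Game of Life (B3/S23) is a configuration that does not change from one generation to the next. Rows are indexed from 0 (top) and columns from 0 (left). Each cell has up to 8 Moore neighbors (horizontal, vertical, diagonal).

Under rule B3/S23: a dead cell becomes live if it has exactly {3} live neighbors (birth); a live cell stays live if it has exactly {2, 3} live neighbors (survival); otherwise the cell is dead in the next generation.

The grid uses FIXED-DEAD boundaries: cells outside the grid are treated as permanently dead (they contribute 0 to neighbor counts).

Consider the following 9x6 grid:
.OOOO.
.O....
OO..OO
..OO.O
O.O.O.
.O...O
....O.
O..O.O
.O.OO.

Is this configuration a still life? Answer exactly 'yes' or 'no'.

Answer: no

Derivation:
Compute generation 1 and compare to generation 0 (given above):
Generation 1:
.OOO..
.....O
OO.OOO
O.O..O
..O.OO
.O.OOO
....OO
..OO.O
..OOO.
Cell (0,4) differs: gen0=1 vs gen1=0 -> NOT a still life.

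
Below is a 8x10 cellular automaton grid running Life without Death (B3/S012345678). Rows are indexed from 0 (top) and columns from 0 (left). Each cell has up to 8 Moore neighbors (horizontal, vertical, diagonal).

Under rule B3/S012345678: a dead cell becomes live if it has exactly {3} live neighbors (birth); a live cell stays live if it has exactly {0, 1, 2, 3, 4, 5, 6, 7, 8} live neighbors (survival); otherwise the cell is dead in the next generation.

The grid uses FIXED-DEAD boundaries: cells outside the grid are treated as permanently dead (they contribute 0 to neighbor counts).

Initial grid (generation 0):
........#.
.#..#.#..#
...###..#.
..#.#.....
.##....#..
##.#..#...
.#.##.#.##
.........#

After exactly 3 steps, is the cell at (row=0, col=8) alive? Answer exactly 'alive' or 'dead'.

Answer: alive

Derivation:
Simulating step by step:
Generation 0 (given above): 25 live cells
Generation 1: 39 live cells
........#.
.#.##.####
..####..#.
.##.##....
###....#..
##.####.#.
##.#######
........##
Generation 2: 47 live cells
........##
.#.##.####
..####..##
###.###...
###....#..
##.####.##
##.#######
....###.##
Generation 3: 52 live cells
........##
.#.##.####
#.####..##
###.#####.
###....##.
##.####.##
##.#######
...####.##

Cell (0,8) at generation 3: 1 -> alive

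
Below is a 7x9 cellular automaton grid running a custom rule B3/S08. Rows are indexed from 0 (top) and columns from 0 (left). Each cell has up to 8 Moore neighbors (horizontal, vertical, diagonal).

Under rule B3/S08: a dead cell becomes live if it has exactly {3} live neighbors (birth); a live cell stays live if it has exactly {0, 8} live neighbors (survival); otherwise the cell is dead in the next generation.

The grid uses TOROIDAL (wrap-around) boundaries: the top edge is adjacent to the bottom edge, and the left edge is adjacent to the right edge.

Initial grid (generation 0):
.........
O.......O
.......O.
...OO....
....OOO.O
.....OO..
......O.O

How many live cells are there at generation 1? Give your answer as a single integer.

Simulating step by step:
Generation 0 (given above): 13 live cells
Generation 1: 13 live cells
O......OO
.........
........O
......OO.
...O...OO
....O....
.....O.OO
Population at generation 1: 13

Answer: 13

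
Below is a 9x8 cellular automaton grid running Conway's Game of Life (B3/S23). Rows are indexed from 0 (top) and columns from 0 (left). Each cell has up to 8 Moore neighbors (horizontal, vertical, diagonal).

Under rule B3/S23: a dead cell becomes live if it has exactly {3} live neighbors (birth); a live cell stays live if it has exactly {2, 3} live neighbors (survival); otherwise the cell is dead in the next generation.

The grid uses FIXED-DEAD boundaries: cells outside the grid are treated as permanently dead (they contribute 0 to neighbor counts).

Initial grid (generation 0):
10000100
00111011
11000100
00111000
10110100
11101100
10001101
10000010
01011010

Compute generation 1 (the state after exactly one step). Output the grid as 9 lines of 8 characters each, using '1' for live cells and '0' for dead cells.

Answer: 00011110
10111010
01000110
10000100
10000100
10100000
10011000
11010011
00000100

Derivation:
Simulating step by step:
Generation 0 (given above): 32 live cells
Generation 1: 27 live cells
(generation 1 grid is the final answer)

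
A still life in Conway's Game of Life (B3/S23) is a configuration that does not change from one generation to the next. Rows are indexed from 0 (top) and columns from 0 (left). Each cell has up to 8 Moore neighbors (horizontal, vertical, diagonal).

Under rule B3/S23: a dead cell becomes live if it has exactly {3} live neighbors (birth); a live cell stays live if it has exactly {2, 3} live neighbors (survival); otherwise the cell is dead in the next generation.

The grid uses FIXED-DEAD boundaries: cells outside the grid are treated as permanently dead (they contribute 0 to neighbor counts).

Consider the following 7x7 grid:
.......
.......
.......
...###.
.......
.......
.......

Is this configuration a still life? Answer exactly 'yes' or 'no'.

Compute generation 1 and compare to generation 0 (given above):
Generation 1:
.......
.......
....#..
....#..
....#..
.......
.......
Cell (2,4) differs: gen0=0 vs gen1=1 -> NOT a still life.

Answer: no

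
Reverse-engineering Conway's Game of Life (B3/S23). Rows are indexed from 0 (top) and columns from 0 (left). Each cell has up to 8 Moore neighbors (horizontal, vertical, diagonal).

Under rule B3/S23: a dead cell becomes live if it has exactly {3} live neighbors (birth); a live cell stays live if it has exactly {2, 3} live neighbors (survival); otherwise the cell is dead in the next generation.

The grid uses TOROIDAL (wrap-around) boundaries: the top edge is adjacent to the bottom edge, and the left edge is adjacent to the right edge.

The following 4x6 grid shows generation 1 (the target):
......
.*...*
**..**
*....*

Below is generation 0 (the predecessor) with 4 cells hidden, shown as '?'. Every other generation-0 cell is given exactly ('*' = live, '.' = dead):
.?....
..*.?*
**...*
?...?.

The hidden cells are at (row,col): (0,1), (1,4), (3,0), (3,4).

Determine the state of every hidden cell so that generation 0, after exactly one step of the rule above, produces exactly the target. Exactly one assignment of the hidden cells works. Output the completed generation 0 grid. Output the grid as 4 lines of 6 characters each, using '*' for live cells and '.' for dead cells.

Answer: ......
..*..*
**...*
....*.

Derivation:
Hidden generation-0 cells (in order): (0,1), (1,4), (3,0), (3,4).
A hidden cell only influences target cells in its own 3x3 neighborhood. Try each of the 2^4 = 16 assignments, step the completed generation 0 forward once under B3/S23, and compare with the target:
  (0,1)=. (1,4)=. (3,0)=. (3,4)=. -> step gives (2,4)='.' but target has '*' -> reject
  (0,1)=. (1,4)=. (3,0)=. (3,4)=* -> step reproduces the target at every cell -> ACCEPT
  (0,1)=. (1,4)=. (3,0)=* (3,4)=. -> step gives (2,0)='.' but target has '*' -> reject
  (0,1)=. (1,4)=. (3,0)=* (3,4)=* -> step gives (0,5)='*' but target has '.' -> reject
  (0,1)=. (1,4)=* (3,0)=. (3,4)=. -> step gives (1,4)='*' but target has '.' -> reject
  (0,1)=. (1,4)=* (3,0)=. (3,4)=* -> step gives (0,3)='*' but target has '.' -> reject
  (0,1)=. (1,4)=* (3,0)=* (3,4)=. -> step gives (0,5)='*' but target has '.' -> reject
  (0,1)=. (1,4)=* (3,0)=* (3,4)=* -> step gives (0,3)='*' but target has '.' -> reject
  (0,1)=* (1,4)=. (3,0)=. (3,4)=. -> step gives (1,1)='.' but target has '*' -> reject
  (0,1)=* (1,4)=. (3,0)=. (3,4)=* -> step gives (1,1)='.' but target has '*' -> reject
  (0,1)=* (1,4)=. (3,0)=* (3,4)=. -> step gives (0,0)='*' but target has '.' -> reject
  (0,1)=* (1,4)=. (3,0)=* (3,4)=* -> step gives (0,0)='*' but target has '.' -> reject
  (0,1)=* (1,4)=* (3,0)=. (3,4)=. -> step gives (1,1)='.' but target has '*' -> reject
  (0,1)=* (1,4)=* (3,0)=. (3,4)=* -> step gives (0,3)='*' but target has '.' -> reject
  (0,1)=* (1,4)=* (3,0)=* (3,4)=. -> step gives (0,0)='*' but target has '.' -> reject
  (0,1)=* (1,4)=* (3,0)=* (3,4)=* -> step gives (0,0)='*' but target has '.' -> reject
Unique solution: (0,1)=dead, (1,4)=dead, (3,0)=dead, (3,4)=live.
Check: live-neighbor counts of every cell in the completed generation 0:
111222
431122
322233
321113
Applying B3/S23 to generation 0 with these counts gives:
......
.*...*
**..**
*....*
which matches the target exactly.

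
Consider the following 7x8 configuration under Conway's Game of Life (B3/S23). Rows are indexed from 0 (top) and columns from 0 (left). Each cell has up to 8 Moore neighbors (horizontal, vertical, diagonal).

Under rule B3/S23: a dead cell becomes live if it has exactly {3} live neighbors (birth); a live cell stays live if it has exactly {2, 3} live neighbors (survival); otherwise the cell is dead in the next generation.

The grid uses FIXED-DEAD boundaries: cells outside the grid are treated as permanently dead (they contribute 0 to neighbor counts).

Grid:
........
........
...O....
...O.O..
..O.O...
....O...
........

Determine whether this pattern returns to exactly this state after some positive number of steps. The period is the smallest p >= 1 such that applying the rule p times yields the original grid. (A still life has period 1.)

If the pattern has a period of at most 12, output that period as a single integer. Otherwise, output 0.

Simulating and comparing each generation to the original:
Gen 0 (original, given above): 6 live cells
Gen 1: 6 live cells, differs from original
Gen 2: 6 live cells, MATCHES original -> period = 2

Answer: 2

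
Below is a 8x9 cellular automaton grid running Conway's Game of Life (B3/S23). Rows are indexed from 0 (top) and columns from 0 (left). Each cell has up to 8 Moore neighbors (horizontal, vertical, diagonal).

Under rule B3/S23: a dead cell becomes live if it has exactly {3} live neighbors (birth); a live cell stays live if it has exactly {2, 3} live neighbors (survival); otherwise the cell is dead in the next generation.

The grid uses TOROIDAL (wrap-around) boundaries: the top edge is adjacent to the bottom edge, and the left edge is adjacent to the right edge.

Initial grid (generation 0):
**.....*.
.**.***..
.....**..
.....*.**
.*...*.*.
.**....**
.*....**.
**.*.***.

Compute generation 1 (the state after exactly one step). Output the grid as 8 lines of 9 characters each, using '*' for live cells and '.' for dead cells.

Simulating step by step:
Generation 0 (given above): 29 live cells
Generation 1: 18 live cells
(generation 1 grid is the final answer)

Answer: ...*...*.
***.*..*.
.........
....**.**
.**......
.**.....*
.....*...
.....*...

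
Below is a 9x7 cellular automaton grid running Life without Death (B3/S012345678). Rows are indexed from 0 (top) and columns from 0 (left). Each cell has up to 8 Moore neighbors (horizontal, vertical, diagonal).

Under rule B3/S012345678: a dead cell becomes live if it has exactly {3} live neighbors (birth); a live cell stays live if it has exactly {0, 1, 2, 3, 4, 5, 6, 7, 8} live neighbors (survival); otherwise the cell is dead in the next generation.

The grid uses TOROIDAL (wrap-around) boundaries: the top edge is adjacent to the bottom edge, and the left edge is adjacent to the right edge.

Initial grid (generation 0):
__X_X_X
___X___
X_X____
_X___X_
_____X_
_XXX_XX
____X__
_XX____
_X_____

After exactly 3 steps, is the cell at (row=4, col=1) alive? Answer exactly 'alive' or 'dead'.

Simulating step by step:
Generation 0 (given above): 18 live cells
Generation 1: 29 live cells
__XXX_X
_XXX___
XXX____
_X___XX
XX___X_
_XXX_XX
X___XX_
_XX____
XX_X___
Generation 2: 36 live cells
__XXX_X
_XXXX__
XXXX__X
_X___XX
XX___X_
_XXX_XX
X___XX_
_XXXX_X
XX_XX__
Generation 3: 39 live cells
__XXX_X
_XXXX_X
XXXX__X
_X__XXX
XX___X_
_XXX_XX
X___XX_
_XXXX_X
XX_XX_X

Cell (4,1) at generation 3: 1 -> alive

Answer: alive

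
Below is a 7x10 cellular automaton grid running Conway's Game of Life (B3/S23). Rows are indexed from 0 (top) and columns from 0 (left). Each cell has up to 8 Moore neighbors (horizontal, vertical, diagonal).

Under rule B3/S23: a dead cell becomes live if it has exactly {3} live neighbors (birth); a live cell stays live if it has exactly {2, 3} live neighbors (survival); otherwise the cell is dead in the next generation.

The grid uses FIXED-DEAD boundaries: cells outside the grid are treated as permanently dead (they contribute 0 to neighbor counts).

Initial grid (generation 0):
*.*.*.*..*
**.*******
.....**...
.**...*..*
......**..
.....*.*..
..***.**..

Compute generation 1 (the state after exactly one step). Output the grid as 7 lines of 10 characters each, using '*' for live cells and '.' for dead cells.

Answer: *.*.*.*..*
****....**
*..*.....*
..........
.....*.**.
...***..*.
...*****..

Derivation:
Simulating step by step:
Generation 0 (given above): 29 live cells
Generation 1: 26 live cells
(generation 1 grid is the final answer)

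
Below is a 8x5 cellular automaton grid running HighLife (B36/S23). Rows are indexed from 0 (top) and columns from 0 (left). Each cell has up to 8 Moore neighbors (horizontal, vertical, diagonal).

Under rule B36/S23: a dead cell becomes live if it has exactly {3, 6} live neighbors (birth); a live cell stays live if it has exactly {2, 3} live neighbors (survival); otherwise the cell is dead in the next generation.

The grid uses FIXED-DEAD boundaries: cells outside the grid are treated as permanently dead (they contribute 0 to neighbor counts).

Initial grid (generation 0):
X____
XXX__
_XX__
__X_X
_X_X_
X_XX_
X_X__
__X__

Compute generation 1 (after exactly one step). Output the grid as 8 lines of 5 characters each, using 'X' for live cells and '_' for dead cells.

Simulating step by step:
Generation 0 (given above): 16 live cells
Generation 1: 10 live cells
(generation 1 grid is the final answer)

Answer: X____
X_X__
X____
_____
_X__X
X__X_
__X__
_X___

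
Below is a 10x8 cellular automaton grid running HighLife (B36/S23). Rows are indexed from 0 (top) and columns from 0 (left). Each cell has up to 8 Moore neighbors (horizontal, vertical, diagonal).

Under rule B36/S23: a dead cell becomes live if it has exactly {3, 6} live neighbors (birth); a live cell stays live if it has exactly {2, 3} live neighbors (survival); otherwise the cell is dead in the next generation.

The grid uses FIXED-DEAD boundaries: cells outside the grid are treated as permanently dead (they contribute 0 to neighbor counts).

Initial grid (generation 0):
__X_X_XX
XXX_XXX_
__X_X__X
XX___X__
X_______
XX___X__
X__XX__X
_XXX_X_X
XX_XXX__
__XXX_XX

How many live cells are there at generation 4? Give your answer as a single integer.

Answer: 18

Derivation:
Simulating step by step:
Generation 0 (given above): 39 live cells
Generation 1: 24 live cells
__X_X_XX
__XXX___
_XX_X___
XX______
________
XX__X___
X__X_X__
_____X__
X______X
_XX___X_
Generation 2: 20 live cells
__X_XX__
____X___
X___X___
XXX_____
________
XX__X___
XX___X__
____X_X_
_X____X_
_X______
Generation 3: 19 live cells
___XXX__
____X___
X__X____
XX______
__X_____
XX______
XX__XX__
XX____X_
_____X__
________
Generation 4: 18 live cells
___XXX__
_____X__
XX______
XXX_____
__X_____
X_X_____
__X__X__
XX__X_X_
________
________
Population at generation 4: 18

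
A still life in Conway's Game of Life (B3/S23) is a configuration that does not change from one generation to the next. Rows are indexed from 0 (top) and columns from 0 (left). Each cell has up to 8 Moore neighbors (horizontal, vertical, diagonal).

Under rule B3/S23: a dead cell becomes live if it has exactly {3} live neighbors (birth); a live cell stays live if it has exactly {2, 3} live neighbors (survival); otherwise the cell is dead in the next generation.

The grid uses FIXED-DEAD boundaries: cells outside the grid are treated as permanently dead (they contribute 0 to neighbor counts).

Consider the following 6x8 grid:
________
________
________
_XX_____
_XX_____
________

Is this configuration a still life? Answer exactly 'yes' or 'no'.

Compute generation 1 and compare to generation 0 (given above):
Generation 1:
________
________
________
_XX_____
_XX_____
________
The grids are IDENTICAL -> still life.

Answer: yes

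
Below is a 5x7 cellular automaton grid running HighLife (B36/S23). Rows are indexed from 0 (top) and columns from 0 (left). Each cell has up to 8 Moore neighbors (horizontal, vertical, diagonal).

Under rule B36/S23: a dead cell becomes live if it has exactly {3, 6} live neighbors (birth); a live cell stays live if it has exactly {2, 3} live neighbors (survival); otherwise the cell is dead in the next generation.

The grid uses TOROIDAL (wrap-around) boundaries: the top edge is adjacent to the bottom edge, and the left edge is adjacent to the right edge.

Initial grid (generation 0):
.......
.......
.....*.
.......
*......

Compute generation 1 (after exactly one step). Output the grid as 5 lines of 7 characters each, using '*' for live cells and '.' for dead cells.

Answer: .......
.......
.......
.......
.......

Derivation:
Simulating step by step:
Generation 0 (given above): 2 live cells
Generation 1: 0 live cells
(generation 1 grid is the final answer)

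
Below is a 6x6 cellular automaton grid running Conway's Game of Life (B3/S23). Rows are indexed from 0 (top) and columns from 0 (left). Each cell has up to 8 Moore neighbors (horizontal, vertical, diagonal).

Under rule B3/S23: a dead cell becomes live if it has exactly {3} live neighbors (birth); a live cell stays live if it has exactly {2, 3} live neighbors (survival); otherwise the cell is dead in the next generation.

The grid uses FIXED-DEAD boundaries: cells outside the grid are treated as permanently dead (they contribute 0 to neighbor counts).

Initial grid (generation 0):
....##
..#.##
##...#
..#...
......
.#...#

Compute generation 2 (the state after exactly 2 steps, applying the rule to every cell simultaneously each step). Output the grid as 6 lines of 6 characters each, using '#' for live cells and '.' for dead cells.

Simulating step by step:
Generation 0 (given above): 11 live cells
Generation 1: 11 live cells
...###
.#.#..
.#####
.#....
......
......
Generation 2: 11 live cells
(generation 2 grid is the final answer)

Answer: ..###.
.#....
##.##.
.#.##.
......
......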